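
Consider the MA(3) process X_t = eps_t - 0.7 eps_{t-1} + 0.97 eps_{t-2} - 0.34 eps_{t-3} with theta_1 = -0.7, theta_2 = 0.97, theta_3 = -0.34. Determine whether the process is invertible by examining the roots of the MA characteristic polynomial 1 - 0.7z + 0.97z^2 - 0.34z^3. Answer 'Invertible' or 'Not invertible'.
\text{Invertible}

The MA(q) characteristic polynomial is P(z) = 1 - 0.7z + 0.97z^2 - 0.34z^3.
Invertibility requires all roots to lie outside the unit circle, i.e. |z| > 1 for every root.
Degree 3: look for a simple real root z0 first, then factor out (1 - z/z0) and solve the remaining quadratic.
Testing z0 = 2.5: P(2.5) = 1 + (-0.7)(2.5) + (0.97)(2.5)^2 + (-0.34)(2.5)^3
  = 1 + (-1.75) + (6.0625) + (-5.3125) = 0.  So z_0 = 2.5 is a root, |z_0| = 2.5.
Divide out the factor (1 - 0.4 z) = (1 - z/z0) (since 1/z0 = 0.4):
  P(z) = (1 - 0.4 z)(1 + (-0.3) z + (0.85) z^2)
  [check: z-coef -0.3 - (0.4) = -0.7; z^2-coef 0.85 - (0.4)(-0.3) = 0.97; z^3-coef -(0.4)(0.85) = -0.34.]
Remaining roots from the quadratic factor 1 + (-0.3) z + (0.85) z^2:
  Set 1 + (-0.3) z + (0.85) z^2 = 0, i.e. a z^2 + b z + c = 0 with a = 0.85, b = -0.3, c = 1.
  Discriminant D = b^2 - 4ac = (-0.3)^2 - 4*(0.85)*1 = 0.09 - (3.4) = -3.31.
  D < 0, so the roots are the complex-conjugate pair z = (-b +/- i sqrt(-D)) / (2a) = 0.1765 +/- 1.0702i.
  For a conjugate pair |z|^2 = z * conj(z) = (product of roots) = c/a = 1/(0.85) = 1.176471, so |z| = sqrt(1.176471) = 1.0847 for both roots.
Moduli of all roots: 2.5000, 1.0847, 1.0847.
All moduli strictly greater than 1? Yes.
Verdict: Invertible.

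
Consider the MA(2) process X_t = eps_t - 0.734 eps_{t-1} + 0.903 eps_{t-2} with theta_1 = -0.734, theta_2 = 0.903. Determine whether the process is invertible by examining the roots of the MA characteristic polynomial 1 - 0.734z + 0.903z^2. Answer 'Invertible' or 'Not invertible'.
\text{Invertible}

The MA(q) characteristic polynomial is P(z) = 1 - 0.734z + 0.903z^2.
Invertibility requires all roots to lie outside the unit circle, i.e. |z| > 1 for every root.
Set 1 + (-0.734) z + (0.903) z^2 = 0, i.e. a z^2 + b z + c = 0 with a = 0.903, b = -0.734, c = 1.
Discriminant D = b^2 - 4ac = (-0.734)^2 - 4*(0.903)*1 = 0.538756 - (3.612) = -3.073244.
D < 0, so the roots are the complex-conjugate pair z = (-b +/- i sqrt(-D)) / (2a) = 0.4064 +/- 0.9707i.
For a conjugate pair |z|^2 = z * conj(z) = (product of roots) = c/a = 1/(0.903) = 1.10742, so |z| = sqrt(1.10742) = 1.0523 for both roots.
Moduli of all roots: 1.0523, 1.0523.
All moduli strictly greater than 1? Yes.
Verdict: Invertible.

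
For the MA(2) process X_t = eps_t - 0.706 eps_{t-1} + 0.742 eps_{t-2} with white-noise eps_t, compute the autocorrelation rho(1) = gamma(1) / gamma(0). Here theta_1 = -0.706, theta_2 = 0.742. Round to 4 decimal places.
\rho(1) = -0.6002

For an MA(q) process with theta_0 = 1, the autocovariance is
  gamma(k) = sigma^2 * sum_{i=0..q-k} theta_i * theta_{i+k},
and rho(k) = gamma(k) / gamma(0). Sigma^2 cancels.
  numerator   = (1)*(-0.706) + (-0.706)*(0.742) = -1.229852.
  denominator = (1)^2 + (-0.706)^2 + (0.742)^2 = 2.049.
  rho(1) = -1.229852 / 2.049 = -0.6002.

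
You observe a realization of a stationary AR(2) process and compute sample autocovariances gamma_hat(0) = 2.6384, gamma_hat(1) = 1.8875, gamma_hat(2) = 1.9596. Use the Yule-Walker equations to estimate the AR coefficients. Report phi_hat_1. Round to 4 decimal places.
\hat\phi_{1} = 0.3770

The Yule-Walker equations for an AR(p) process read, in matrix form,
  Gamma_p phi = r_p,   with   (Gamma_p)_{ij} = gamma(|i - j|),
                       (r_p)_i = gamma(i),   i,j = 1..p.
Substitute the sample gammas (Toeplitz matrix and right-hand side of size 2):
  Gamma_p = [[2.6384, 1.8875], [1.8875, 2.6384]]
  r_p     = [1.8875, 1.9596]
Written out:
  2.6384 phi_1 + 1.8875 phi_2 = 1.8875
  1.8875 phi_1 + 2.6384 phi_2 = 1.9596
Solve by Cramer's rule:
  det = gamma(0)^2 - gamma(1)^2 = (2.6384)^2 - (1.8875)^2 = 6.96115456 - 3.56265625 = 3.39849831
  phi_hat_1 = [gamma(1) gamma(0) - gamma(1) gamma(2)] / det = [(1.8875)(2.6384) - (1.8875)(1.9596)] / 3.39849831 = 1.281235 / 3.39849831 = 0.377
  phi_hat_2 = [gamma(0) gamma(2) - gamma(1)^2] / det = [(2.6384)(1.9596) - (1.8875)^2] / 3.39849831 = 1.60755239 / 3.39849831 = 0.473
So phi_hat = [0.3770, 0.4730].
Therefore phi_hat_1 = 0.3770.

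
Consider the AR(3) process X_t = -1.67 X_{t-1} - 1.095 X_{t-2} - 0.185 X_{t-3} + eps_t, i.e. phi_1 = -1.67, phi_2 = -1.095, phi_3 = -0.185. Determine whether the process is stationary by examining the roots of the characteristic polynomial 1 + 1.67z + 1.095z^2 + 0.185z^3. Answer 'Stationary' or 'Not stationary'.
\text{Stationary}

The AR(p) characteristic polynomial is P(z) = 1 + 1.67z + 1.095z^2 + 0.185z^3.
Stationarity requires all roots to lie outside the unit circle, i.e. |z| > 1 for every root.
Degree 3: look for a simple real root z0 first, then factor out (1 - z/z0) and solve the remaining quadratic.
Testing z0 = -4: P(-4) = 1 + (1.67)(-4) + (1.095)(-4)^2 + (0.185)(-4)^3
  = 1 + (-6.68) + (17.52) + (-11.84) = 0.  So z_0 = -4 is a root, |z_0| = 4.
Divide out the factor (1 + 0.25 z) = (1 - z/z0) (since 1/z0 = -0.25):
  P(z) = (1 + 0.25 z)(1 + (1.42) z + (0.74) z^2)
  [check: z-coef 1.42 - (-0.25) = 1.67; z^2-coef 0.74 - (-0.25)(1.42) = 1.095; z^3-coef -(-0.25)(0.74) = 0.185.]
Remaining roots from the quadratic factor 1 + (1.42) z + (0.74) z^2:
  Set 1 + (1.42) z + (0.74) z^2 = 0, i.e. a z^2 + b z + c = 0 with a = 0.74, b = 1.42, c = 1.
  Discriminant D = b^2 - 4ac = (1.42)^2 - 4*(0.74)*1 = 2.0164 - (2.96) = -0.9436.
  D < 0, so the roots are the complex-conjugate pair z = (-b +/- i sqrt(-D)) / (2a) = -0.9595 +/- 0.6563i.
  For a conjugate pair |z|^2 = z * conj(z) = (product of roots) = c/a = 1/(0.74) = 1.351351, so |z| = sqrt(1.351351) = 1.1625 for both roots.
Moduli of all roots: 4.0000, 1.1625, 1.1625.
All moduli strictly greater than 1? Yes.
Verdict: Stationary.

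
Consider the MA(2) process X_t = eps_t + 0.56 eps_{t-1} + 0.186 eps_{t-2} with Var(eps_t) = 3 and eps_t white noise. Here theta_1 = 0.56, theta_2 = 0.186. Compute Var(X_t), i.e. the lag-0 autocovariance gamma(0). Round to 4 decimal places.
\gamma(0) = 4.0446

For an MA(q) process X_t = eps_t + sum_i theta_i eps_{t-i} with
Var(eps_t) = sigma^2, the variance is
  gamma(0) = sigma^2 * (1 + sum_i theta_i^2).
  sum_i theta_i^2 = (0.56)^2 + (0.186)^2 = 0.3136 + 0.034596 = 0.348196.
  gamma(0) = 3 * (1 + 0.348196) = 3 * 1.348196 = 4.044588, which rounds to 4.0446.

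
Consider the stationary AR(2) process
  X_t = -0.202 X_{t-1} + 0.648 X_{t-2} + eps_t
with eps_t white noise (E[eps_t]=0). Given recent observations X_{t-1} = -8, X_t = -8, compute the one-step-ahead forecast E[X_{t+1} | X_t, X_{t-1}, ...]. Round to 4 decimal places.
E[X_{t+1} \mid \mathcal F_t] = -3.5680

For an AR(p) model X_t = c + sum_i phi_i X_{t-i} + eps_t, the
one-step-ahead conditional mean is
  E[X_{t+1} | X_t, ...] = c + sum_i phi_i X_{t+1-i}.
Substitute known values:
  E[X_{t+1} | ...] = (-0.202) * (-8) + (0.648) * (-8)
                   = -3.5680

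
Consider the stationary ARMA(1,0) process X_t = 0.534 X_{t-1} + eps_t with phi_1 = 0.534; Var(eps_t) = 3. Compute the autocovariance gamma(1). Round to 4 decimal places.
\gamma(1) = 2.2410

Multiply the model equation by X_{t-k} and take expectations. With theta_0 = psi_0 = 1 and psi_j the MA(infinity) weights, this gives
  gamma(k) - sum_i phi_i gamma(k-i) = c_k,
  c_k = sigma^2 * sum_{j=k..q} theta_j psi_{j-k}   (c_k = 0 for k > q),
using gamma(-m) = gamma(m).
Pure AR (q = 0): c_0 = sigma^2 = 3, c_k = 0 for k >= 1.
Equations for k = 0 and k = 1 (AR order 1):
  gamma(0) = phi_1 gamma(1) + c_0
  gamma(1) = phi_1 gamma(0) + c_1
Substituting the second into the first: gamma(0) (1 - phi_1^2) = c_0 + phi_1 c_1, so
  gamma(0) = c_0 / (1 - phi_1^2) = 3 / (1 - (0.534)^2) = 3 / 0.714844 = 4.19672.
  gamma(1) = phi_1 gamma(0) = (0.534)(4.19672) = 2.241048.
Therefore gamma(1) = 2.2410 (to 4 decimal places).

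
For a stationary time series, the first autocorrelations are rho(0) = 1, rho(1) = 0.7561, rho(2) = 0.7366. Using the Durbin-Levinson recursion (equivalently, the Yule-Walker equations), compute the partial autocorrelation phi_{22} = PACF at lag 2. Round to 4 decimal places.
\phi_{22} = 0.3850

The PACF at lag k is phi_{kk}, the last component of the solution
to the Yule-Walker system G_k phi = r_k where
  (G_k)_{ij} = rho(|i - j|), (r_k)_i = rho(i), i,j = 1..k.
Equivalently, Durbin-Levinson gives phi_{kk} iteratively:
  phi_{11} = rho(1)
  phi_{kk} = [rho(k) - sum_{j=1..k-1} phi_{k-1,j} rho(k-j)]
            / [1 - sum_{j=1..k-1} phi_{k-1,j} rho(j)],
  phi_{k,j} = phi_{k-1,j} - phi_{kk} phi_{k-1,k-j},  j = 1..k-1.
Step k = 1:
  phi_11 = rho(1) = 0.7561.
Step k = 2:
  phi_22 = [rho(2) - phi_11 rho(1)] / [1 - phi_11 rho(1)] = [0.7366 - (0.7561)(0.7561)] / [1 - (0.7561)(0.7561)]
         = 0.16491279 / 0.42831279 = 0.385.
Therefore phi_{22} = 0.3850.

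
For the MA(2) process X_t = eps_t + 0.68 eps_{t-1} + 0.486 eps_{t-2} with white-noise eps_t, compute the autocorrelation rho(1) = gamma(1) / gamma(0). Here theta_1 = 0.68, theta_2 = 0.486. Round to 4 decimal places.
\rho(1) = 0.5949

For an MA(q) process with theta_0 = 1, the autocovariance is
  gamma(k) = sigma^2 * sum_{i=0..q-k} theta_i * theta_{i+k},
and rho(k) = gamma(k) / gamma(0). Sigma^2 cancels.
  numerator   = (1)*(0.68) + (0.68)*(0.486) = 1.01048.
  denominator = (1)^2 + (0.68)^2 + (0.486)^2 = 1.698596.
  rho(1) = 1.01048 / 1.698596 = 0.5949.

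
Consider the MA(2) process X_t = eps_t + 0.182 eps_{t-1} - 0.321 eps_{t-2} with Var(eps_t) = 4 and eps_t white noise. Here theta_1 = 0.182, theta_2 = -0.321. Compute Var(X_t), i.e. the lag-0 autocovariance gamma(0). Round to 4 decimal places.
\gamma(0) = 4.5447

For an MA(q) process X_t = eps_t + sum_i theta_i eps_{t-i} with
Var(eps_t) = sigma^2, the variance is
  gamma(0) = sigma^2 * (1 + sum_i theta_i^2).
  sum_i theta_i^2 = (0.182)^2 + (-0.321)^2 = 0.033124 + 0.103041 = 0.136165.
  gamma(0) = 4 * (1 + 0.136165) = 4 * 1.136165 = 4.54466, which rounds to 4.5447.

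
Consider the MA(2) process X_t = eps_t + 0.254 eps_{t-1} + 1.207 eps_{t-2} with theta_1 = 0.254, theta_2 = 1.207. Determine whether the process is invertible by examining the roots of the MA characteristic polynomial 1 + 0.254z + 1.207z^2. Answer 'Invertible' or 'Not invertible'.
\text{Not invertible}

The MA(q) characteristic polynomial is P(z) = 1 + 0.254z + 1.207z^2.
Invertibility requires all roots to lie outside the unit circle, i.e. |z| > 1 for every root.
Set 1 + (0.254) z + (1.207) z^2 = 0, i.e. a z^2 + b z + c = 0 with a = 1.207, b = 0.254, c = 1.
Discriminant D = b^2 - 4ac = (0.254)^2 - 4*(1.207)*1 = 0.064516 - (4.828) = -4.763484.
D < 0, so the roots are the complex-conjugate pair z = (-b +/- i sqrt(-D)) / (2a) = -0.1052 +/- 0.9041i.
For a conjugate pair |z|^2 = z * conj(z) = (product of roots) = c/a = 1/(1.207) = 0.8285, so |z| = sqrt(0.8285) = 0.9102 for both roots.
Moduli of all roots: 0.9102, 0.9102.
All moduli strictly greater than 1? No.
Verdict: Not invertible.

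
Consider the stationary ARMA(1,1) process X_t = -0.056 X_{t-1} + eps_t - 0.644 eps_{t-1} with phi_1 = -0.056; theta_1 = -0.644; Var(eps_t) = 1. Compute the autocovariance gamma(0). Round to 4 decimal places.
\gamma(0) = 1.4915

Multiply the model equation by X_{t-k} and take expectations. With theta_0 = psi_0 = 1 and psi_j the MA(infinity) weights, this gives
  gamma(k) - sum_i phi_i gamma(k-i) = c_k,
  c_k = sigma^2 * sum_{j=k..q} theta_j psi_{j-k}   (c_k = 0 for k > q),
using gamma(-m) = gamma(m).
psi-weights needed (psi_j = theta_j + sum_i phi_i psi_{j-i}):
  psi_1 = theta_1 + phi_1 = -0.644 + (-0.056) = -0.7
Right-hand sides:
  c_0 = sigma^2 (1 + theta_1 psi_1) = 1 * (1 + (-0.644)(-0.7)) = 1 * 1.4508 = 1.4508
  c_1 = sigma^2 theta_1 = 1 * (-0.644) = -0.644
  c_2 = 0
Equations for k = 0 and k = 1 (AR order 1):
  gamma(0) = phi_1 gamma(1) + c_0
  gamma(1) = phi_1 gamma(0) + c_1
Substituting the second into the first: gamma(0) (1 - phi_1^2) = c_0 + phi_1 c_1, so
  gamma(0) = (c_0 + phi_1 c_1) / (1 - phi_1^2) = (1.4508 + (-0.056)(-0.644)) / (1 - (-0.056)^2) = 1.486864 / 0.996864 = 1.491541.
Therefore gamma(0) = 1.4915 (to 4 decimal places).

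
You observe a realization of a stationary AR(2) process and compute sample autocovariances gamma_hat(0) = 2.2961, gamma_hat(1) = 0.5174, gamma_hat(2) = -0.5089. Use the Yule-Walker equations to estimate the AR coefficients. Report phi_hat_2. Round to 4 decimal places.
\hat\phi_{2} = -0.2870

The Yule-Walker equations for an AR(p) process read, in matrix form,
  Gamma_p phi = r_p,   with   (Gamma_p)_{ij} = gamma(|i - j|),
                       (r_p)_i = gamma(i),   i,j = 1..p.
Substitute the sample gammas (Toeplitz matrix and right-hand side of size 2):
  Gamma_p = [[2.2961, 0.5174], [0.5174, 2.2961]]
  r_p     = [0.5174, -0.5089]
Written out:
  2.2961 phi_1 + 0.5174 phi_2 = 0.5174
  0.5174 phi_1 + 2.2961 phi_2 = -0.5089
Solve by Cramer's rule:
  det = gamma(0)^2 - gamma(1)^2 = (2.2961)^2 - (0.5174)^2 = 5.27207521 - 0.26770276 = 5.00437245
  phi_hat_1 = [gamma(1) gamma(0) - gamma(1) gamma(2)] / det = [(0.5174)(2.2961) - (0.5174)(-0.5089)] / 5.00437245 = 1.451307 / 5.00437245 = 0.29
  phi_hat_2 = [gamma(0) gamma(2) - gamma(1)^2] / det = [(2.2961)(-0.5089) - (0.5174)^2] / 5.00437245 = -1.43618805 / 5.00437245 = -0.287
So phi_hat = [0.2900, -0.2870].
Therefore phi_hat_2 = -0.2870.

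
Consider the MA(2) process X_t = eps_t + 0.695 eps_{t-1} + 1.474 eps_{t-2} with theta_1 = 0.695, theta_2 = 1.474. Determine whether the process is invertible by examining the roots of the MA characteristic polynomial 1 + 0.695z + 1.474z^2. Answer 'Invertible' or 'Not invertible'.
\text{Not invertible}

The MA(q) characteristic polynomial is P(z) = 1 + 0.695z + 1.474z^2.
Invertibility requires all roots to lie outside the unit circle, i.e. |z| > 1 for every root.
Set 1 + (0.695) z + (1.474) z^2 = 0, i.e. a z^2 + b z + c = 0 with a = 1.474, b = 0.695, c = 1.
Discriminant D = b^2 - 4ac = (0.695)^2 - 4*(1.474)*1 = 0.483025 - (5.896) = -5.412975.
D < 0, so the roots are the complex-conjugate pair z = (-b +/- i sqrt(-D)) / (2a) = -0.2358 +/- 0.7892i.
For a conjugate pair |z|^2 = z * conj(z) = (product of roots) = c/a = 1/(1.474) = 0.678426, so |z| = sqrt(0.678426) = 0.8237 for both roots.
Moduli of all roots: 0.8237, 0.8237.
All moduli strictly greater than 1? No.
Verdict: Not invertible.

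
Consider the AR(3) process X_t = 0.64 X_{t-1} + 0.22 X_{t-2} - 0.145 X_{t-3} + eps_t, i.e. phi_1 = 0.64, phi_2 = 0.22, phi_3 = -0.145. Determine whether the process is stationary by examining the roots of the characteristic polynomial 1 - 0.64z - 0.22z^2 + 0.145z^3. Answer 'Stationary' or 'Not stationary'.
\text{Stationary}

The AR(p) characteristic polynomial is P(z) = 1 - 0.64z - 0.22z^2 + 0.145z^3.
Stationarity requires all roots to lie outside the unit circle, i.e. |z| > 1 for every root.
Degree 3: look for a simple real root z0 first, then factor out (1 - z/z0) and solve the remaining quadratic.
Testing z0 = 2: P(2) = 1 + (-0.64)(2) + (-0.22)(2)^2 + (0.145)(2)^3
  = 1 + (-1.28) + (-0.88) + (1.16) = 0.  So z_0 = 2 is a root, |z_0| = 2.
Divide out the factor (1 - 0.5 z) = (1 - z/z0) (since 1/z0 = 0.5):
  P(z) = (1 - 0.5 z)(1 + (-0.14) z + (-0.29) z^2)
  [check: z-coef -0.14 - (0.5) = -0.64; z^2-coef -0.29 - (0.5)(-0.14) = -0.22; z^3-coef -(0.5)(-0.29) = 0.145.]
Remaining roots from the quadratic factor 1 + (-0.14) z + (-0.29) z^2:
  Set 1 + (-0.14) z + (-0.29) z^2 = 0, i.e. a z^2 + b z + c = 0 with a = -0.29, b = -0.14, c = 1.
  Discriminant D = b^2 - 4ac = (-0.14)^2 - 4*(-0.29)*1 = 0.0196 - (-1.16) = 1.1796.
  D >= 0, so the roots are real: z = (-b +/- sqrt(D)) / (2a) = (0.14 +/- 1.086094) / (-0.58).
    z_1 = (0.14 + 1.086094) / (-0.58) = -2.114,   |z_1| = 2.114.
    z_2 = (0.14 - 1.086094) / (-0.58) = 1.6312,   |z_2| = 1.6312.
Moduli of all roots: 2.0000, 2.1140, 1.6312.
All moduli strictly greater than 1? Yes.
Verdict: Stationary.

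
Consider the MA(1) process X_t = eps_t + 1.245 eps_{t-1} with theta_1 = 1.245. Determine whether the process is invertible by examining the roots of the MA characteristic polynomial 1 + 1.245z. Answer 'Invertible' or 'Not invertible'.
\text{Not invertible}

The MA(q) characteristic polynomial is P(z) = 1 + 1.245z.
Invertibility requires all roots to lie outside the unit circle, i.e. |z| > 1 for every root.
This is linear in z: 1 + (1.245) z = 0  =>  z = -1/(1.245) = -0.803213,  |z| = 0.803213.
Moduli of all roots: 0.8032.
All moduli strictly greater than 1? No.
Verdict: Not invertible.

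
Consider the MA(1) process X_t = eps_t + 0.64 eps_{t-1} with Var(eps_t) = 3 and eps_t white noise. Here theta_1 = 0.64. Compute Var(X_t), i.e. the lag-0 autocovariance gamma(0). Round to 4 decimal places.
\gamma(0) = 4.2288

For an MA(q) process X_t = eps_t + sum_i theta_i eps_{t-i} with
Var(eps_t) = sigma^2, the variance is
  gamma(0) = sigma^2 * (1 + sum_i theta_i^2).
  sum_i theta_i^2 = (0.64)^2 = 0.4096.
  gamma(0) = 3 * (1 + 0.4096) = 3 * 1.4096 = 4.2288.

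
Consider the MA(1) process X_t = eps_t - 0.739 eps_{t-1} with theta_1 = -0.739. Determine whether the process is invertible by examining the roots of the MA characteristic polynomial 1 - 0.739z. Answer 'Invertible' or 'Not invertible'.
\text{Invertible}

The MA(q) characteristic polynomial is P(z) = 1 - 0.739z.
Invertibility requires all roots to lie outside the unit circle, i.e. |z| > 1 for every root.
This is linear in z: 1 + (-0.739) z = 0  =>  z = -1/(-0.739) = 1.35318,  |z| = 1.35318.
Moduli of all roots: 1.3532.
All moduli strictly greater than 1? Yes.
Verdict: Invertible.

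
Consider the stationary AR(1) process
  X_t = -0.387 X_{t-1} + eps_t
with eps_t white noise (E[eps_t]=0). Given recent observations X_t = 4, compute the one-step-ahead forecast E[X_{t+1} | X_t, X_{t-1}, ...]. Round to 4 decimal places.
E[X_{t+1} \mid \mathcal F_t] = -1.5480

For an AR(p) model X_t = c + sum_i phi_i X_{t-i} + eps_t, the
one-step-ahead conditional mean is
  E[X_{t+1} | X_t, ...] = c + sum_i phi_i X_{t+1-i}.
Substitute known values:
  E[X_{t+1} | ...] = (-0.387) * (4)
                   = -1.5480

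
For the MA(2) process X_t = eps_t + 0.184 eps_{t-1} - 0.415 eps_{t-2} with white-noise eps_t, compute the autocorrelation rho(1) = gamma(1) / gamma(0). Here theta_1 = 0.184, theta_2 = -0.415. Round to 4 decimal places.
\rho(1) = 0.0892

For an MA(q) process with theta_0 = 1, the autocovariance is
  gamma(k) = sigma^2 * sum_{i=0..q-k} theta_i * theta_{i+k},
and rho(k) = gamma(k) / gamma(0). Sigma^2 cancels.
  numerator   = (1)*(0.184) + (0.184)*(-0.415) = 0.10764.
  denominator = (1)^2 + (0.184)^2 + (-0.415)^2 = 1.206081.
  rho(1) = 0.10764 / 1.206081 = 0.0892.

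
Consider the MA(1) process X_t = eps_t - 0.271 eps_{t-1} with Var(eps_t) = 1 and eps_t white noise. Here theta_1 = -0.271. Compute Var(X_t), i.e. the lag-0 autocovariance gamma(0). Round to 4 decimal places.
\gamma(0) = 1.0734

For an MA(q) process X_t = eps_t + sum_i theta_i eps_{t-i} with
Var(eps_t) = sigma^2, the variance is
  gamma(0) = sigma^2 * (1 + sum_i theta_i^2).
  sum_i theta_i^2 = (-0.271)^2 = 0.073441.
  gamma(0) = 1 * (1 + 0.073441) = 1 * 1.073441 = 1.073441, which rounds to 1.0734.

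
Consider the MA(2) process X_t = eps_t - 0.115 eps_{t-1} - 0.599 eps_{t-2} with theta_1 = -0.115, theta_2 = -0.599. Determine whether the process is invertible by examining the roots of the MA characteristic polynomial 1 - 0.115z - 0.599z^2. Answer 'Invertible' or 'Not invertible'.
\text{Invertible}

The MA(q) characteristic polynomial is P(z) = 1 - 0.115z - 0.599z^2.
Invertibility requires all roots to lie outside the unit circle, i.e. |z| > 1 for every root.
Set 1 + (-0.115) z + (-0.599) z^2 = 0, i.e. a z^2 + b z + c = 0 with a = -0.599, b = -0.115, c = 1.
Discriminant D = b^2 - 4ac = (-0.115)^2 - 4*(-0.599)*1 = 0.013225 - (-2.396) = 2.409225.
D >= 0, so the roots are real: z = (-b +/- sqrt(D)) / (2a) = (0.115 +/- 1.552168) / (-1.198).
  z_1 = (0.115 + 1.552168) / (-1.198) = -1.3916,   |z_1| = 1.3916.
  z_2 = (0.115 - 1.552168) / (-1.198) = 1.1996,   |z_2| = 1.1996.
Moduli of all roots: 1.3916, 1.1996.
All moduli strictly greater than 1? Yes.
Verdict: Invertible.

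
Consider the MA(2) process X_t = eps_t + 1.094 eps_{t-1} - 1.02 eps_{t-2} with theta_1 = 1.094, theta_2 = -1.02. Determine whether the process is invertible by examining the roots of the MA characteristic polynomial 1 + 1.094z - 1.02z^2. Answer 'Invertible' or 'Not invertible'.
\text{Not invertible}

The MA(q) characteristic polynomial is P(z) = 1 + 1.094z - 1.02z^2.
Invertibility requires all roots to lie outside the unit circle, i.e. |z| > 1 for every root.
Set 1 + (1.094) z + (-1.02) z^2 = 0, i.e. a z^2 + b z + c = 0 with a = -1.02, b = 1.094, c = 1.
Discriminant D = b^2 - 4ac = (1.094)^2 - 4*(-1.02)*1 = 1.196836 - (-4.08) = 5.276836.
D >= 0, so the roots are real: z = (-b +/- sqrt(D)) / (2a) = (-1.094 +/- 2.297136) / (-2.04).
  z_1 = (-1.094 + 2.297136) / (-2.04) = -0.5898,   |z_1| = 0.5898.
  z_2 = (-1.094 - 2.297136) / (-2.04) = 1.6623,   |z_2| = 1.6623.
Moduli of all roots: 0.5898, 1.6623.
All moduli strictly greater than 1? No.
Verdict: Not invertible.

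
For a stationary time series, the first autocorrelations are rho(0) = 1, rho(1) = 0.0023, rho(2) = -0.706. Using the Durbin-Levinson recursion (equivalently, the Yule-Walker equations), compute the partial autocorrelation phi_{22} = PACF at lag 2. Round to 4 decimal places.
\phi_{22} = -0.7060

The PACF at lag k is phi_{kk}, the last component of the solution
to the Yule-Walker system G_k phi = r_k where
  (G_k)_{ij} = rho(|i - j|), (r_k)_i = rho(i), i,j = 1..k.
Equivalently, Durbin-Levinson gives phi_{kk} iteratively:
  phi_{11} = rho(1)
  phi_{kk} = [rho(k) - sum_{j=1..k-1} phi_{k-1,j} rho(k-j)]
            / [1 - sum_{j=1..k-1} phi_{k-1,j} rho(j)],
  phi_{k,j} = phi_{k-1,j} - phi_{kk} phi_{k-1,k-j},  j = 1..k-1.
Step k = 1:
  phi_11 = rho(1) = 0.0023.
Step k = 2:
  phi_22 = [rho(2) - phi_11 rho(1)] / [1 - phi_11 rho(1)] = [-0.706 - (0.0023)(0.0023)] / [1 - (0.0023)(0.0023)]
         = -0.70600529 / 0.99999471 = -0.706.
Therefore phi_{22} = -0.7060.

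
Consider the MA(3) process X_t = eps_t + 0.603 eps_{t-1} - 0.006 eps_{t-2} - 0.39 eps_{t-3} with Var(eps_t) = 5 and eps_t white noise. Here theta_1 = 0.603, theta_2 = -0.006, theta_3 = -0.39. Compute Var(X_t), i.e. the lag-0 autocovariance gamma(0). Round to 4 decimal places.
\gamma(0) = 7.5787

For an MA(q) process X_t = eps_t + sum_i theta_i eps_{t-i} with
Var(eps_t) = sigma^2, the variance is
  gamma(0) = sigma^2 * (1 + sum_i theta_i^2).
  sum_i theta_i^2 = (0.603)^2 + (-0.006)^2 + (-0.39)^2 = 0.363609 + 0.000036 + 0.1521 = 0.515745.
  gamma(0) = 5 * (1 + 0.515745) = 5 * 1.515745 = 7.578725, which rounds to 7.5787.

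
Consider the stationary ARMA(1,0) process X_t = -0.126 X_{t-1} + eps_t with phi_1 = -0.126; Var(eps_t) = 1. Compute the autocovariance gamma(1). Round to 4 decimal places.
\gamma(1) = -0.1280

Multiply the model equation by X_{t-k} and take expectations. With theta_0 = psi_0 = 1 and psi_j the MA(infinity) weights, this gives
  gamma(k) - sum_i phi_i gamma(k-i) = c_k,
  c_k = sigma^2 * sum_{j=k..q} theta_j psi_{j-k}   (c_k = 0 for k > q),
using gamma(-m) = gamma(m).
Pure AR (q = 0): c_0 = sigma^2 = 1, c_k = 0 for k >= 1.
Equations for k = 0 and k = 1 (AR order 1):
  gamma(0) = phi_1 gamma(1) + c_0
  gamma(1) = phi_1 gamma(0) + c_1
Substituting the second into the first: gamma(0) (1 - phi_1^2) = c_0 + phi_1 c_1, so
  gamma(0) = c_0 / (1 - phi_1^2) = 1 / (1 - (-0.126)^2) = 1 / 0.984124 = 1.016132.
  gamma(1) = phi_1 gamma(0) = (-0.126)(1.016132) = -0.128033.
Therefore gamma(1) = -0.1280 (to 4 decimal places).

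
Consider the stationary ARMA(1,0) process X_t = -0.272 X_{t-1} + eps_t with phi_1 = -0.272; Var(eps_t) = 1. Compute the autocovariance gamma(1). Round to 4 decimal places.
\gamma(1) = -0.2937

Multiply the model equation by X_{t-k} and take expectations. With theta_0 = psi_0 = 1 and psi_j the MA(infinity) weights, this gives
  gamma(k) - sum_i phi_i gamma(k-i) = c_k,
  c_k = sigma^2 * sum_{j=k..q} theta_j psi_{j-k}   (c_k = 0 for k > q),
using gamma(-m) = gamma(m).
Pure AR (q = 0): c_0 = sigma^2 = 1, c_k = 0 for k >= 1.
Equations for k = 0 and k = 1 (AR order 1):
  gamma(0) = phi_1 gamma(1) + c_0
  gamma(1) = phi_1 gamma(0) + c_1
Substituting the second into the first: gamma(0) (1 - phi_1^2) = c_0 + phi_1 c_1, so
  gamma(0) = c_0 / (1 - phi_1^2) = 1 / (1 - (-0.272)^2) = 1 / 0.926016 = 1.079895.
  gamma(1) = phi_1 gamma(0) = (-0.272)(1.079895) = -0.293731.
Therefore gamma(1) = -0.2937 (to 4 decimal places).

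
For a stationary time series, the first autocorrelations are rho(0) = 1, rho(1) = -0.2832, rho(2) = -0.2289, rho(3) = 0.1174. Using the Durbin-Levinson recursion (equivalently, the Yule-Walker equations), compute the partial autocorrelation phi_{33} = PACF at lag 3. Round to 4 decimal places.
\phi_{33} = -0.0789

The PACF at lag k is phi_{kk}, the last component of the solution
to the Yule-Walker system G_k phi = r_k where
  (G_k)_{ij} = rho(|i - j|), (r_k)_i = rho(i), i,j = 1..k.
Equivalently, Durbin-Levinson gives phi_{kk} iteratively:
  phi_{11} = rho(1)
  phi_{kk} = [rho(k) - sum_{j=1..k-1} phi_{k-1,j} rho(k-j)]
            / [1 - sum_{j=1..k-1} phi_{k-1,j} rho(j)],
  phi_{k,j} = phi_{k-1,j} - phi_{kk} phi_{k-1,k-j},  j = 1..k-1.
Step k = 1:
  phi_11 = rho(1) = -0.2832.
Step k = 2:
  phi_22 = [rho(2) - phi_11 rho(1)] / [1 - phi_11 rho(1)] = [-0.2289 - (-0.2832)(-0.2832)] / [1 - (-0.2832)(-0.2832)]
         = -0.30910224 / 0.91979776 = -0.336055.
  Update: phi_21 = phi_11 - phi_22 phi_11 = -0.2832 - (-0.336055)(-0.2832) = -0.378371.
Step k = 3:
  phi_33 = [rho(3) - phi_21 rho(2) - phi_22 rho(1)] / [1 - phi_21 rho(1) - phi_22 rho(2)]
    numerator   = 0.1174 - (-0.378371)(-0.2289) - (-0.336055)(-0.2832) = -0.0643797
    denominator = 1 - (-0.378371)(-0.2832) - (-0.336055)(-0.2289) = 0.81592254
  phi_33 = -0.0643797 / 0.81592254 = -0.0789.
Therefore phi_{33} = -0.0789.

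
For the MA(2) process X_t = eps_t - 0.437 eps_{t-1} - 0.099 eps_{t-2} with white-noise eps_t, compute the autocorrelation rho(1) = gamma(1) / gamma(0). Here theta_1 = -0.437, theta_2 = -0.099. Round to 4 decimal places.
\rho(1) = -0.3279

For an MA(q) process with theta_0 = 1, the autocovariance is
  gamma(k) = sigma^2 * sum_{i=0..q-k} theta_i * theta_{i+k},
and rho(k) = gamma(k) / gamma(0). Sigma^2 cancels.
  numerator   = (1)*(-0.437) + (-0.437)*(-0.099) = -0.393737.
  denominator = (1)^2 + (-0.437)^2 + (-0.099)^2 = 1.20077.
  rho(1) = -0.393737 / 1.20077 = -0.3279.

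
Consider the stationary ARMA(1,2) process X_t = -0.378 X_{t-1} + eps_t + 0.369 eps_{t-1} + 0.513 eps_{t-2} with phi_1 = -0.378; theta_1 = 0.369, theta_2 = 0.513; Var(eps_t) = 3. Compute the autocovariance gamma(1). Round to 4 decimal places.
\gamma(1) = -0.3938

Multiply the model equation by X_{t-k} and take expectations. With theta_0 = psi_0 = 1 and psi_j the MA(infinity) weights, this gives
  gamma(k) - sum_i phi_i gamma(k-i) = c_k,
  c_k = sigma^2 * sum_{j=k..q} theta_j psi_{j-k}   (c_k = 0 for k > q),
using gamma(-m) = gamma(m).
psi-weights needed (psi_j = theta_j + sum_i phi_i psi_{j-i}):
  psi_1 = theta_1 + phi_1 = 0.369 + (-0.378) = -0.009
  psi_2 = theta_2 + phi_1 psi_1 = 0.513 + (-0.378)(-0.009) = 0.516402
Right-hand sides:
  c_0 = sigma^2 (1 + theta_1 psi_1 + theta_2 psi_2) = 3 * (1 + (0.369)(-0.009) + (0.513)(0.516402)) = 3 * 1.261593 = 3.78478
  c_1 = sigma^2 (theta_1 + theta_2 psi_1) = 3 * (0.369 + (0.513)(-0.009)) = 1.093149
  c_2 = sigma^2 theta_2 = 3 * (0.513) = 1.539
Equations for k = 0 and k = 1 (AR order 1):
  gamma(0) = phi_1 gamma(1) + c_0
  gamma(1) = phi_1 gamma(0) + c_1
Substituting the second into the first: gamma(0) (1 - phi_1^2) = c_0 + phi_1 c_1, so
  gamma(0) = (c_0 + phi_1 c_1) / (1 - phi_1^2) = (3.78478 + (-0.378)(1.093149)) / (1 - (-0.378)^2) = 3.371569 / 0.857116 = 3.933621.
  gamma(1) = phi_1 gamma(0) + c_1 = (-0.378)(3.933621) + (1.093149) = -0.39376.
Therefore gamma(1) = -0.3938 (to 4 decimal places).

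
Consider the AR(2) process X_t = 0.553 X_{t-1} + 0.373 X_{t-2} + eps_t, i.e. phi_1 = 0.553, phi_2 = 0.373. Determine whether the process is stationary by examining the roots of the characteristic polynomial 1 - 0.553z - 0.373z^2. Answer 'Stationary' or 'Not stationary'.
\text{Stationary}

The AR(p) characteristic polynomial is P(z) = 1 - 0.553z - 0.373z^2.
Stationarity requires all roots to lie outside the unit circle, i.e. |z| > 1 for every root.
Set 1 + (-0.553) z + (-0.373) z^2 = 0, i.e. a z^2 + b z + c = 0 with a = -0.373, b = -0.553, c = 1.
Discriminant D = b^2 - 4ac = (-0.553)^2 - 4*(-0.373)*1 = 0.305809 - (-1.492) = 1.797809.
D >= 0, so the roots are real: z = (-b +/- sqrt(D)) / (2a) = (0.553 +/- 1.340824) / (-0.746).
  z_1 = (0.553 + 1.340824) / (-0.746) = -2.5386,   |z_1| = 2.5386.
  z_2 = (0.553 - 1.340824) / (-0.746) = 1.0561,   |z_2| = 1.0561.
Moduli of all roots: 2.5386, 1.0561.
All moduli strictly greater than 1? Yes.
Verdict: Stationary.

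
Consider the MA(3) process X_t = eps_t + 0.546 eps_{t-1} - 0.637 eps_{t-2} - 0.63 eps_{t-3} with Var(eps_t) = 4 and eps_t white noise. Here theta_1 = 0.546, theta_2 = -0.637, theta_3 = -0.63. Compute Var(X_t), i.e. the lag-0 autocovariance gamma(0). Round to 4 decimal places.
\gamma(0) = 8.4031

For an MA(q) process X_t = eps_t + sum_i theta_i eps_{t-i} with
Var(eps_t) = sigma^2, the variance is
  gamma(0) = sigma^2 * (1 + sum_i theta_i^2).
  sum_i theta_i^2 = (0.546)^2 + (-0.637)^2 + (-0.63)^2 = 0.298116 + 0.405769 + 0.3969 = 1.100785.
  gamma(0) = 4 * (1 + 1.100785) = 4 * 2.100785 = 8.40314, which rounds to 8.4031.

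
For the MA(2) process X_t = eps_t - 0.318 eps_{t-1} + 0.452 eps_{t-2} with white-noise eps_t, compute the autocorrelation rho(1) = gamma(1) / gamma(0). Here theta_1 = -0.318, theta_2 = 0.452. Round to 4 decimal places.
\rho(1) = -0.3537

For an MA(q) process with theta_0 = 1, the autocovariance is
  gamma(k) = sigma^2 * sum_{i=0..q-k} theta_i * theta_{i+k},
and rho(k) = gamma(k) / gamma(0). Sigma^2 cancels.
  numerator   = (1)*(-0.318) + (-0.318)*(0.452) = -0.461736.
  denominator = (1)^2 + (-0.318)^2 + (0.452)^2 = 1.305428.
  rho(1) = -0.461736 / 1.305428 = -0.3537.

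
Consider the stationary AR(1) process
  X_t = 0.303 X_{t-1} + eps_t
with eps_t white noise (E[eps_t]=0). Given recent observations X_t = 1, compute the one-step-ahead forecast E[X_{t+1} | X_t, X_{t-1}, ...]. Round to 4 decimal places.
E[X_{t+1} \mid \mathcal F_t] = 0.3030

For an AR(p) model X_t = c + sum_i phi_i X_{t-i} + eps_t, the
one-step-ahead conditional mean is
  E[X_{t+1} | X_t, ...] = c + sum_i phi_i X_{t+1-i}.
Substitute known values:
  E[X_{t+1} | ...] = (0.303) * (1)
                   = 0.3030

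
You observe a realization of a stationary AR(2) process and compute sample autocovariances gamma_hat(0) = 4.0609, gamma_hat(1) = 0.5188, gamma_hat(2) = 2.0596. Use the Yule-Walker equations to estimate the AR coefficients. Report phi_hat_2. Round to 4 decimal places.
\hat\phi_{2} = 0.4990

The Yule-Walker equations for an AR(p) process read, in matrix form,
  Gamma_p phi = r_p,   with   (Gamma_p)_{ij} = gamma(|i - j|),
                       (r_p)_i = gamma(i),   i,j = 1..p.
Substitute the sample gammas (Toeplitz matrix and right-hand side of size 2):
  Gamma_p = [[4.0609, 0.5188], [0.5188, 4.0609]]
  r_p     = [0.5188, 2.0596]
Written out:
  4.0609 phi_1 + 0.5188 phi_2 = 0.5188
  0.5188 phi_1 + 4.0609 phi_2 = 2.0596
Solve by Cramer's rule:
  det = gamma(0)^2 - gamma(1)^2 = (4.0609)^2 - (0.5188)^2 = 16.49090881 - 0.26915344 = 16.22175537
  phi_hat_1 = [gamma(1) gamma(0) - gamma(1) gamma(2)] / det = [(0.5188)(4.0609) - (0.5188)(2.0596)] / 16.22175537 = 1.03827444 / 16.22175537 = 0.064
  phi_hat_2 = [gamma(0) gamma(2) - gamma(1)^2] / det = [(4.0609)(2.0596) - (0.5188)^2] / 16.22175537 = 8.0946762 / 16.22175537 = 0.499
So phi_hat = [0.0640, 0.4990].
Therefore phi_hat_2 = 0.4990.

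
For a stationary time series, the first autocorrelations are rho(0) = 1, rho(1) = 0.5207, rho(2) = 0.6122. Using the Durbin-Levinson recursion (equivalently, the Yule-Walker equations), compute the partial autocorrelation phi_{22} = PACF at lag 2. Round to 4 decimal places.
\phi_{22} = 0.4679

The PACF at lag k is phi_{kk}, the last component of the solution
to the Yule-Walker system G_k phi = r_k where
  (G_k)_{ij} = rho(|i - j|), (r_k)_i = rho(i), i,j = 1..k.
Equivalently, Durbin-Levinson gives phi_{kk} iteratively:
  phi_{11} = rho(1)
  phi_{kk} = [rho(k) - sum_{j=1..k-1} phi_{k-1,j} rho(k-j)]
            / [1 - sum_{j=1..k-1} phi_{k-1,j} rho(j)],
  phi_{k,j} = phi_{k-1,j} - phi_{kk} phi_{k-1,k-j},  j = 1..k-1.
Step k = 1:
  phi_11 = rho(1) = 0.5207.
Step k = 2:
  phi_22 = [rho(2) - phi_11 rho(1)] / [1 - phi_11 rho(1)] = [0.6122 - (0.5207)(0.5207)] / [1 - (0.5207)(0.5207)]
         = 0.34107151 / 0.72887151 = 0.4679.
Therefore phi_{22} = 0.4679.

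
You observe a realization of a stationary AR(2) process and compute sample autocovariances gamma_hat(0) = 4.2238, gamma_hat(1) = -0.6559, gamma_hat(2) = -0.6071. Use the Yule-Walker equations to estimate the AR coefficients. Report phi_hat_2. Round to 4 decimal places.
\hat\phi_{2} = -0.1720

The Yule-Walker equations for an AR(p) process read, in matrix form,
  Gamma_p phi = r_p,   with   (Gamma_p)_{ij} = gamma(|i - j|),
                       (r_p)_i = gamma(i),   i,j = 1..p.
Substitute the sample gammas (Toeplitz matrix and right-hand side of size 2):
  Gamma_p = [[4.2238, -0.6559], [-0.6559, 4.2238]]
  r_p     = [-0.6559, -0.6071]
Written out:
  4.2238 phi_1 - 0.6559 phi_2 = -0.6559
  -0.6559 phi_1 + 4.2238 phi_2 = -0.6071
Solve by Cramer's rule:
  det = gamma(0)^2 - gamma(1)^2 = (4.2238)^2 - (-0.6559)^2 = 17.84048644 - 0.43020481 = 17.41028163
  phi_hat_1 = [gamma(1) gamma(0) - gamma(1) gamma(2)] / det = [(-0.6559)(4.2238) - (-0.6559)(-0.6071)] / 17.41028163 = -3.16858731 / 17.41028163 = -0.182
  phi_hat_2 = [gamma(0) gamma(2) - gamma(1)^2] / det = [(4.2238)(-0.6071) - (-0.6559)^2] / 17.41028163 = -2.99447379 / 17.41028163 = -0.172
So phi_hat = [-0.1820, -0.1720].
Therefore phi_hat_2 = -0.1720.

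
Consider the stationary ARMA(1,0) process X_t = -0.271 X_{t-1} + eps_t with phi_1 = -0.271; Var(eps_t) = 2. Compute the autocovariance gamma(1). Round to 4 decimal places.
\gamma(1) = -0.5850

Multiply the model equation by X_{t-k} and take expectations. With theta_0 = psi_0 = 1 and psi_j the MA(infinity) weights, this gives
  gamma(k) - sum_i phi_i gamma(k-i) = c_k,
  c_k = sigma^2 * sum_{j=k..q} theta_j psi_{j-k}   (c_k = 0 for k > q),
using gamma(-m) = gamma(m).
Pure AR (q = 0): c_0 = sigma^2 = 2, c_k = 0 for k >= 1.
Equations for k = 0 and k = 1 (AR order 1):
  gamma(0) = phi_1 gamma(1) + c_0
  gamma(1) = phi_1 gamma(0) + c_1
Substituting the second into the first: gamma(0) (1 - phi_1^2) = c_0 + phi_1 c_1, so
  gamma(0) = c_0 / (1 - phi_1^2) = 2 / (1 - (-0.271)^2) = 2 / 0.926559 = 2.158524.
  gamma(1) = phi_1 gamma(0) = (-0.271)(2.158524) = -0.58496.
Therefore gamma(1) = -0.5850 (to 4 decimal places).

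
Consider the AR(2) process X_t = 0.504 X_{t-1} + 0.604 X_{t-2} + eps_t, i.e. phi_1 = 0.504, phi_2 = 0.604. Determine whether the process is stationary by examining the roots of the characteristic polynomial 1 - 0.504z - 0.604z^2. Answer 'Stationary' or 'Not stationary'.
\text{Not stationary}

The AR(p) characteristic polynomial is P(z) = 1 - 0.504z - 0.604z^2.
Stationarity requires all roots to lie outside the unit circle, i.e. |z| > 1 for every root.
Set 1 + (-0.504) z + (-0.604) z^2 = 0, i.e. a z^2 + b z + c = 0 with a = -0.604, b = -0.504, c = 1.
Discriminant D = b^2 - 4ac = (-0.504)^2 - 4*(-0.604)*1 = 0.254016 - (-2.416) = 2.670016.
D >= 0, so the roots are real: z = (-b +/- sqrt(D)) / (2a) = (0.504 +/- 1.634018) / (-1.208).
  z_1 = (0.504 + 1.634018) / (-1.208) = -1.7699,   |z_1| = 1.7699.
  z_2 = (0.504 - 1.634018) / (-1.208) = 0.9354,   |z_2| = 0.9354.
Moduli of all roots: 1.7699, 0.9354.
All moduli strictly greater than 1? No.
Verdict: Not stationary.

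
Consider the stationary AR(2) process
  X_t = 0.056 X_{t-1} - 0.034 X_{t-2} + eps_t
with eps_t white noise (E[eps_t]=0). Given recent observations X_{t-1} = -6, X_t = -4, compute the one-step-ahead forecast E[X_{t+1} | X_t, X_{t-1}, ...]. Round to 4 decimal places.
E[X_{t+1} \mid \mathcal F_t] = -0.0200

For an AR(p) model X_t = c + sum_i phi_i X_{t-i} + eps_t, the
one-step-ahead conditional mean is
  E[X_{t+1} | X_t, ...] = c + sum_i phi_i X_{t+1-i}.
Substitute known values:
  E[X_{t+1} | ...] = (0.056) * (-4) + (-0.034) * (-6)
                   = -0.0200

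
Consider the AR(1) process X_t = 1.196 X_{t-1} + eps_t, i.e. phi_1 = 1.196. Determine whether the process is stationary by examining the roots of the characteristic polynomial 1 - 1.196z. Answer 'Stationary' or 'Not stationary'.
\text{Not stationary}

The AR(p) characteristic polynomial is P(z) = 1 - 1.196z.
Stationarity requires all roots to lie outside the unit circle, i.e. |z| > 1 for every root.
This is linear in z: 1 + (-1.196) z = 0  =>  z = -1/(-1.196) = 0.83612,  |z| = 0.83612.
Moduli of all roots: 0.8361.
All moduli strictly greater than 1? No.
Verdict: Not stationary.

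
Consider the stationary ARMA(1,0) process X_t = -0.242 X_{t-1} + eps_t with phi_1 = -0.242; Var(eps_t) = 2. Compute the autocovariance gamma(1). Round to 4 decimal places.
\gamma(1) = -0.5141

Multiply the model equation by X_{t-k} and take expectations. With theta_0 = psi_0 = 1 and psi_j the MA(infinity) weights, this gives
  gamma(k) - sum_i phi_i gamma(k-i) = c_k,
  c_k = sigma^2 * sum_{j=k..q} theta_j psi_{j-k}   (c_k = 0 for k > q),
using gamma(-m) = gamma(m).
Pure AR (q = 0): c_0 = sigma^2 = 2, c_k = 0 for k >= 1.
Equations for k = 0 and k = 1 (AR order 1):
  gamma(0) = phi_1 gamma(1) + c_0
  gamma(1) = phi_1 gamma(0) + c_1
Substituting the second into the first: gamma(0) (1 - phi_1^2) = c_0 + phi_1 c_1, so
  gamma(0) = c_0 / (1 - phi_1^2) = 2 / (1 - (-0.242)^2) = 2 / 0.941436 = 2.124414.
  gamma(1) = phi_1 gamma(0) = (-0.242)(2.124414) = -0.514108.
Therefore gamma(1) = -0.5141 (to 4 decimal places).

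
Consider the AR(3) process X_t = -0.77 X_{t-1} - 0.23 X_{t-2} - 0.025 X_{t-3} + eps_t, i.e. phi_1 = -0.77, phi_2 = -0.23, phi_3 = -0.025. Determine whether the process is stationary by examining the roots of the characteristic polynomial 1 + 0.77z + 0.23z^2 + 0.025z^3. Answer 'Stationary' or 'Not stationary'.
\text{Stationary}

The AR(p) characteristic polynomial is P(z) = 1 + 0.77z + 0.23z^2 + 0.025z^3.
Stationarity requires all roots to lie outside the unit circle, i.e. |z| > 1 for every root.
Degree 3: look for a simple real root z0 first, then factor out (1 - z/z0) and solve the remaining quadratic.
Testing z0 = -4: P(-4) = 1 + (0.77)(-4) + (0.23)(-4)^2 + (0.025)(-4)^3
  = 1 + (-3.08) + (3.68) + (-1.6) = 0.  So z_0 = -4 is a root, |z_0| = 4.
Divide out the factor (1 + 0.25 z) = (1 - z/z0) (since 1/z0 = -0.25):
  P(z) = (1 + 0.25 z)(1 + (0.52) z + (0.1) z^2)
  [check: z-coef 0.52 - (-0.25) = 0.77; z^2-coef 0.1 - (-0.25)(0.52) = 0.23; z^3-coef -(-0.25)(0.1) = 0.025.]
Remaining roots from the quadratic factor 1 + (0.52) z + (0.1) z^2:
  Set 1 + (0.52) z + (0.1) z^2 = 0, i.e. a z^2 + b z + c = 0 with a = 0.1, b = 0.52, c = 1.
  Discriminant D = b^2 - 4ac = (0.52)^2 - 4*(0.1)*1 = 0.2704 - (0.4) = -0.1296.
  D < 0, so the roots are the complex-conjugate pair z = (-b +/- i sqrt(-D)) / (2a) = -2.6 +/- 1.8i.
  For a conjugate pair |z|^2 = z * conj(z) = (product of roots) = c/a = 1/(0.1) = 10, so |z| = sqrt(10) = 3.1623 for both roots.
Moduli of all roots: 4.0000, 3.1623, 3.1623.
All moduli strictly greater than 1? Yes.
Verdict: Stationary.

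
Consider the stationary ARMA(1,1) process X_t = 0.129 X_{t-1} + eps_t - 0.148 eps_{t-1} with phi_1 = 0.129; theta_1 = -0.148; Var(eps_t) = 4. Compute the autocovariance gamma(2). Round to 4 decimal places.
\gamma(2) = -0.0098

Multiply the model equation by X_{t-k} and take expectations. With theta_0 = psi_0 = 1 and psi_j the MA(infinity) weights, this gives
  gamma(k) - sum_i phi_i gamma(k-i) = c_k,
  c_k = sigma^2 * sum_{j=k..q} theta_j psi_{j-k}   (c_k = 0 for k > q),
using gamma(-m) = gamma(m).
psi-weights needed (psi_j = theta_j + sum_i phi_i psi_{j-i}):
  psi_1 = theta_1 + phi_1 = -0.148 + (0.129) = -0.019
Right-hand sides:
  c_0 = sigma^2 (1 + theta_1 psi_1) = 4 * (1 + (-0.148)(-0.019)) = 4 * 1.002812 = 4.011248
  c_1 = sigma^2 theta_1 = 4 * (-0.148) = -0.592
  c_2 = 0
Equations for k = 0 and k = 1 (AR order 1):
  gamma(0) = phi_1 gamma(1) + c_0
  gamma(1) = phi_1 gamma(0) + c_1
Substituting the second into the first: gamma(0) (1 - phi_1^2) = c_0 + phi_1 c_1, so
  gamma(0) = (c_0 + phi_1 c_1) / (1 - phi_1^2) = (4.011248 + (0.129)(-0.592)) / (1 - (0.129)^2) = 3.93488 / 0.983359 = 4.001468.
  gamma(1) = phi_1 gamma(0) + c_1 = (0.129)(4.001468) + (-0.592) = -0.075811.
For k = 2 (> q): gamma(2) = phi_1 gamma(1) = (0.129)(-0.075811) = -0.00978.
Therefore gamma(2) = -0.0098 (to 4 decimal places).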